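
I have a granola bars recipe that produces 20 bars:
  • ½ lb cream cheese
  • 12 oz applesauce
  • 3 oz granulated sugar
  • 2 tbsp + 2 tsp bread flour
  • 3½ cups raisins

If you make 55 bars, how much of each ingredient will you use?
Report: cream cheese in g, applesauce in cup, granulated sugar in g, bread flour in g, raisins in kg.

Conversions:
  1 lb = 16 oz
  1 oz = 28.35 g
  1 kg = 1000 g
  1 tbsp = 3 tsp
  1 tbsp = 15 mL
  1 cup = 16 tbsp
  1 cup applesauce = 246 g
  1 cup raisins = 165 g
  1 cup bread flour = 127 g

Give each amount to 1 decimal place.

cream cheese: 623.7 g; applesauce: 3.8 cup; granulated sugar: 233.9 g; bread flour: 58.2 g; raisins: 1.6 kg

Scaling factor: 55/20 = 11/4 = 2.75.
cream cheese: 0.5 lb × 11/4 × 16 oz/lb × 28.35 g/oz = 623.7 g
applesauce: 12 oz × 11/4 × 28.35 g/oz ÷ 246 g/cup ≈ 3.8 cup
granulated sugar: 3 oz × 11/4 × 28.35 g/oz ≈ 233.9 g
bread flour: (2 tbsp + 2 tsp = 8/3 tbsp) × 11/4 ÷ 16 tbsp/cup × 127 g/cup ≈ 58.2 g
raisins: 3.5 cup × 11/4 × 165 g/cup ÷ 1000 g/kg ≈ 1.6 kg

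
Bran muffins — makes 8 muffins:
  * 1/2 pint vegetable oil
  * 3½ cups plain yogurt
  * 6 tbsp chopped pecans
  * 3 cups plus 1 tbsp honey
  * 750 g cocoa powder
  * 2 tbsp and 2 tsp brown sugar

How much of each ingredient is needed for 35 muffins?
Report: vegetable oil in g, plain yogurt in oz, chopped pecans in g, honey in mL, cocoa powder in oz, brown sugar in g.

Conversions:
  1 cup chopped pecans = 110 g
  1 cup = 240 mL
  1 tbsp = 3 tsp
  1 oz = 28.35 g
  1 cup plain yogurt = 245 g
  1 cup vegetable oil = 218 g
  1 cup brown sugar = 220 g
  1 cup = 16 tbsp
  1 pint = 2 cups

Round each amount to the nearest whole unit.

Scaling factor: 35/8 = 4.375.
vegetable oil: 0.5 pint × 35/8 × 2 cup/pint × 218 g/cup ≈ 954 g
plain yogurt: 3.5 cup × 35/8 × 245 g/cup ÷ 28.35 g/oz ≈ 132 oz
chopped pecans: 6 tbsp × 35/8 ÷ 16 tbsp/cup × 110 g/cup ≈ 180 g
honey: (3 cup + 1 tbsp = 3.0625 cup) × 35/8 × 240 mL/cup ≈ 3216 mL
cocoa powder: 750 g × 35/8 ÷ 28.35 g/oz ≈ 116 oz
brown sugar: (2 tbsp + 2 tsp = 8/3 tbsp) × 35/8 ÷ 16 tbsp/cup × 220 g/cup ≈ 160 g

vegetable oil: 954 g; plain yogurt: 132 oz; chopped pecans: 180 g; honey: 3216 mL; cocoa powder: 116 oz; brown sugar: 160 g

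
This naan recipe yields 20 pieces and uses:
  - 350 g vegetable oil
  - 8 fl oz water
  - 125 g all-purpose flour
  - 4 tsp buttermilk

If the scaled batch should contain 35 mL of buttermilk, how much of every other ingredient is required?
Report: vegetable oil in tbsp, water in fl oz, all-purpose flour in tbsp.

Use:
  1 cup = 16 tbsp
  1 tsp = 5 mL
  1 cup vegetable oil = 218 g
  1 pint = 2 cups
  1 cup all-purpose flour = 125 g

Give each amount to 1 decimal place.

vegetable oil: 45.0 tbsp; water: 14.0 fl oz; all-purpose flour: 28.0 tbsp

The original recipe has 20 mL of buttermilk, so the scaling factor is 35 ÷ 20 = 7/4 = 1.75.
vegetable oil: 350 g × 7/4 ÷ 218 g/cup × 16 tbsp/cup ≈ 45.0 tbsp
water: 8 fl oz × 7/4 = 14.0 fl oz
all-purpose flour: 125 g × 7/4 ÷ 125 g/cup × 16 tbsp/cup = 28.0 tbsp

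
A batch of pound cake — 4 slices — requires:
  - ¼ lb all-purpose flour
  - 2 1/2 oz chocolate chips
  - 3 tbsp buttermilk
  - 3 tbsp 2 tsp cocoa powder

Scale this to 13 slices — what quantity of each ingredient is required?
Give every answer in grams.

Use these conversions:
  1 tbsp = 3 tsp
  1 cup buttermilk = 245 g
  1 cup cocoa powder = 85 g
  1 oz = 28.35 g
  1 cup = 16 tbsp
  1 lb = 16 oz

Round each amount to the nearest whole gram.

Scaling factor: 13/4 = 3.25.
all-purpose flour: 0.25 lb × 13/4 × 16 oz/lb × 28.35 g/oz ≈ 369 g
chocolate chips: 2.5 oz × 13/4 × 28.35 g/oz ≈ 230 g
buttermilk: 3 tbsp × 13/4 ÷ 16 tbsp/cup × 245 g/cup ≈ 149 g
cocoa powder: (3 tbsp + 2 tsp = 11/3 tbsp) × 13/4 ÷ 16 tbsp/cup × 85 g/cup ≈ 63 g

all-purpose flour: 369 g; chocolate chips: 230 g; buttermilk: 149 g; cocoa powder: 63 g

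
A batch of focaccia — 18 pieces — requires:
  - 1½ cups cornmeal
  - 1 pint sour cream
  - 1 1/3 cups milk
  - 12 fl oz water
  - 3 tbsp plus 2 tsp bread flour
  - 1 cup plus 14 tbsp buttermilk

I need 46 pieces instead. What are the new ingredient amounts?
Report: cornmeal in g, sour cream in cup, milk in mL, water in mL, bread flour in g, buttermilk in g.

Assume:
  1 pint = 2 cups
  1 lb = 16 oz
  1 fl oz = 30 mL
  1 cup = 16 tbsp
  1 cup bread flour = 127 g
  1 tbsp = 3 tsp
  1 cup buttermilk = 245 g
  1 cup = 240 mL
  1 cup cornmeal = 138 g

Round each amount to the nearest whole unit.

Scaling factor: 46/18 = 23/9.
cornmeal: 1.5 cup × 23/9 × 138 g/cup = 529 g
sour cream: 1 pint × 23/9 × 2 cup/pint ≈ 5 cup
milk: 4/3 cup × 23/9 × 240 mL/cup ≈ 818 mL
water: 12 fl oz × 23/9 × 30 mL/fl oz = 920 mL
bread flour: (3 tbsp + 2 tsp = 11/3 tbsp) × 23/9 ÷ 16 tbsp/cup × 127 g/cup ≈ 74 g
buttermilk: (1 cup + 14 tbsp = 1.875 cup) × 23/9 × 245 g/cup ≈ 1174 g

cornmeal: 529 g; sour cream: 5 cup; milk: 818 mL; water: 920 mL; bread flour: 74 g; buttermilk: 1174 g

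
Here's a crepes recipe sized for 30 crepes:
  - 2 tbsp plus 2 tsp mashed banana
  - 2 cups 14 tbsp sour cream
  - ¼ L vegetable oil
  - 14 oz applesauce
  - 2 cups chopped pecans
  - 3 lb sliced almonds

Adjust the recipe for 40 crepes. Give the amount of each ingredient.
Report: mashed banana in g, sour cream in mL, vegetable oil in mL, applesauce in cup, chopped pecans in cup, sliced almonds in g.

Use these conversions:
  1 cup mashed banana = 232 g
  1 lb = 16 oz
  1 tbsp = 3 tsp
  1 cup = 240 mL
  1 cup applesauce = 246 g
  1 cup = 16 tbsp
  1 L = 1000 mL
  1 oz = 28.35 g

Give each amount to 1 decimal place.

mashed banana: 51.6 g; sour cream: 920.0 mL; vegetable oil: 333.3 mL; applesauce: 2.2 cup; chopped pecans: 2.7 cup; sliced almonds: 1814.4 g

Scaling factor: 40/30 = 4/3.
mashed banana: (2 tbsp + 2 tsp = 8/3 tbsp) × 4/3 ÷ 16 tbsp/cup × 232 g/cup ≈ 51.6 g
sour cream: (2 cup + 14 tbsp = 2.875 cup) × 4/3 × 240 mL/cup = 920.0 mL
vegetable oil: 0.25 L × 4/3 × 1000 mL/L ≈ 333.3 mL
applesauce: 14 oz × 4/3 × 28.35 g/oz ÷ 246 g/cup ≈ 2.2 cup
chopped pecans: 2 cup × 4/3 ≈ 2.7 cup
sliced almonds: 3 lb × 4/3 × 16 oz/lb × 28.35 g/oz = 1814.4 g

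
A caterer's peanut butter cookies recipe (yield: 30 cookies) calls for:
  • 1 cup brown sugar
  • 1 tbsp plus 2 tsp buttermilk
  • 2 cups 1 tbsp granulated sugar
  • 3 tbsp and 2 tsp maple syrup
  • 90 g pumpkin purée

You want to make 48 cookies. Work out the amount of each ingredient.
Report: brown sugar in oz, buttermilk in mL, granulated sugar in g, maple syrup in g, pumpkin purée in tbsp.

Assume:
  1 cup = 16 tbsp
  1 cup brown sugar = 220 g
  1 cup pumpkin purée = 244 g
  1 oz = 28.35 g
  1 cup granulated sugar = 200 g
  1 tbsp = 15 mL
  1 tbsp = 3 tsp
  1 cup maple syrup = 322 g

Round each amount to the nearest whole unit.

brown sugar: 12 oz; buttermilk: 40 mL; granulated sugar: 660 g; maple syrup: 118 g; pumpkin purée: 9 tbsp

Scaling factor: 48/30 = 8/5 = 1.6.
brown sugar: 1 cup × 8/5 × 220 g/cup ÷ 28.35 g/oz ≈ 12 oz
buttermilk: (1 tbsp + 2 tsp = 5/3 tbsp) × 8/5 × 15 mL/tbsp = 40 mL
granulated sugar: (2 cup + 1 tbsp = 2.0625 cup) × 8/5 × 200 g/cup = 660 g
maple syrup: (3 tbsp + 2 tsp = 11/3 tbsp) × 8/5 ÷ 16 tbsp/cup × 322 g/cup ≈ 118 g
pumpkin purée: 90 g × 8/5 ÷ 244 g/cup × 16 tbsp/cup ≈ 9 tbsp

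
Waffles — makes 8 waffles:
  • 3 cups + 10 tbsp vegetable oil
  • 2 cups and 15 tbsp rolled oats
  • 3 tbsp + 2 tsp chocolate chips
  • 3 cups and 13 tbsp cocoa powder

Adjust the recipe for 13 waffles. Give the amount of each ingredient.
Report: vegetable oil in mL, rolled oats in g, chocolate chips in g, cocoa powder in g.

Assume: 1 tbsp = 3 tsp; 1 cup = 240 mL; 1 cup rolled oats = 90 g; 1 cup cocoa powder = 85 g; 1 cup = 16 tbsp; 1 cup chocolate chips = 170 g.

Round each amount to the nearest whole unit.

vegetable oil: 1414 mL; rolled oats: 430 g; chocolate chips: 63 g; cocoa powder: 527 g

Scaling factor: 13/8 = 1.625.
vegetable oil: (3 cup + 10 tbsp = 3.625 cup) × 13/8 × 240 mL/cup ≈ 1414 mL
rolled oats: (2 cup + 15 tbsp = 2.9375 cup) × 13/8 × 90 g/cup ≈ 430 g
chocolate chips: (3 tbsp + 2 tsp = 11/3 tbsp) × 13/8 ÷ 16 tbsp/cup × 170 g/cup ≈ 63 g
cocoa powder: (3 cup + 13 tbsp = 3.8125 cup) × 13/8 × 85 g/cup ≈ 527 g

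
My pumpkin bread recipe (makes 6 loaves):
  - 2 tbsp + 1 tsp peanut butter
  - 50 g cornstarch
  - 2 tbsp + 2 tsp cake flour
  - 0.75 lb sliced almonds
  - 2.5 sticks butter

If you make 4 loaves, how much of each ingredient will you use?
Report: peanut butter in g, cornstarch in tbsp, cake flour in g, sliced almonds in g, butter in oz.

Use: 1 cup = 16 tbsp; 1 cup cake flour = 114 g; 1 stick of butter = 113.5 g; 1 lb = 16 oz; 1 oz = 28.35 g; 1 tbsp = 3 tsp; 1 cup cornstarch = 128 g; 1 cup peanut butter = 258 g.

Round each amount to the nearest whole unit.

peanut butter: 25 g; cornstarch: 4 tbsp; cake flour: 13 g; sliced almonds: 227 g; butter: 7 oz

Scaling factor: 4/6 = 2/3.
peanut butter: (2 tbsp + 1 tsp = 7/3 tbsp) × 2/3 ÷ 16 tbsp/cup × 258 g/cup ≈ 25 g
cornstarch: 50 g × 2/3 ÷ 128 g/cup × 16 tbsp/cup ≈ 4 tbsp
cake flour: (2 tbsp + 2 tsp = 8/3 tbsp) × 2/3 ÷ 16 tbsp/cup × 114 g/cup ≈ 13 g
sliced almonds: 0.75 lb × 2/3 × 16 oz/lb × 28.35 g/oz ≈ 227 g
butter: 2.5 stick × 2/3 × 113.5 g/stick ÷ 28.35 g/oz ≈ 7 oz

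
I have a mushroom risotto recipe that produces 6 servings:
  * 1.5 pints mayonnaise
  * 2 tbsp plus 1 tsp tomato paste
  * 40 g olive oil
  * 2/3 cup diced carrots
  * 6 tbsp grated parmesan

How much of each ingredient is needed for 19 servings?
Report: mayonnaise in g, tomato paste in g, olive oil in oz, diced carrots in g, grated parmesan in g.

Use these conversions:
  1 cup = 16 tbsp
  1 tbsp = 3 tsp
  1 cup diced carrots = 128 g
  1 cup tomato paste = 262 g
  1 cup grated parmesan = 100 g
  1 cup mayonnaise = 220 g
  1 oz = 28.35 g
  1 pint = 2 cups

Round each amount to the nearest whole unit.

Scaling factor: 19/6.
mayonnaise: 1.5 pint × 19/6 × 2 cup/pint × 220 g/cup = 2090 g
tomato paste: (2 tbsp + 1 tsp = 7/3 tbsp) × 19/6 ÷ 16 tbsp/cup × 262 g/cup ≈ 121 g
olive oil: 40 g × 19/6 ÷ 28.35 g/oz ≈ 4 oz
diced carrots: 2/3 cup × 19/6 × 128 g/cup ≈ 270 g
grated parmesan: 6 tbsp × 19/6 ÷ 16 tbsp/cup × 100 g/cup ≈ 119 g

mayonnaise: 2090 g; tomato paste: 121 g; olive oil: 4 oz; diced carrots: 270 g; grated parmesan: 119 g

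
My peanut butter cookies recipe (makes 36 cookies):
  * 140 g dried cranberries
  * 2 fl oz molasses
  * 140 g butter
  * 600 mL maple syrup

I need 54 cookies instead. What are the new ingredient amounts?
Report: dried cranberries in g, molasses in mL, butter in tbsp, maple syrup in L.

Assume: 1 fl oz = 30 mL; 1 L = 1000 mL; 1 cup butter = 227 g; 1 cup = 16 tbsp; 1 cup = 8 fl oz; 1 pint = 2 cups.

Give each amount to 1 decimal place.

dried cranberries: 210.0 g; molasses: 90.0 mL; butter: 14.8 tbsp; maple syrup: 0.9 L

Scaling factor: 54/36 = 3/2 = 1.5.
dried cranberries: 140 g × 3/2 = 210.0 g
molasses: 2 fl oz × 3/2 × 30 mL/fl oz = 90.0 mL
butter: 140 g × 3/2 ÷ 227 g/cup × 16 tbsp/cup ≈ 14.8 tbsp
maple syrup: 600 mL × 3/2 ÷ 1000 mL/L = 0.9 L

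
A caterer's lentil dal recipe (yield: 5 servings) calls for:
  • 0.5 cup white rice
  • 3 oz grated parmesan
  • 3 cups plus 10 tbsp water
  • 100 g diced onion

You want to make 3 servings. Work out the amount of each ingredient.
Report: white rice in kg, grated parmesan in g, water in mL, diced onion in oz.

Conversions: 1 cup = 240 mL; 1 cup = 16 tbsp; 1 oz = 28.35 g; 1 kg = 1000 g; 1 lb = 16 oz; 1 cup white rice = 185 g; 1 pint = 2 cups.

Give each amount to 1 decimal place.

white rice: 0.1 kg; grated parmesan: 51.0 g; water: 522.0 mL; diced onion: 2.1 oz

Scaling factor: 3/5 = 0.6.
white rice: 0.5 cup × 3/5 × 185 g/cup ÷ 1000 g/kg ≈ 0.1 kg
grated parmesan: 3 oz × 3/5 × 28.35 g/oz ≈ 51.0 g
water: (3 cup + 10 tbsp = 3.625 cup) × 3/5 × 240 mL/cup = 522.0 mL
diced onion: 100 g × 3/5 ÷ 28.35 g/oz ≈ 2.1 oz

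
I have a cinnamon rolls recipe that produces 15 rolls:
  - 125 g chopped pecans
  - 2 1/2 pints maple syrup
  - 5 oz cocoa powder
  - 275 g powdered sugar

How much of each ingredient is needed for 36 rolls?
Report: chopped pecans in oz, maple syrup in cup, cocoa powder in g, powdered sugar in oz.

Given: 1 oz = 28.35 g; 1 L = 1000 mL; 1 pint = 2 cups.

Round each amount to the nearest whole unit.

Scaling factor: 36/15 = 12/5 = 2.4.
chopped pecans: 125 g × 12/5 ÷ 28.35 g/oz ≈ 11 oz
maple syrup: 2.5 pint × 12/5 × 2 cup/pint = 12 cup
cocoa powder: 5 oz × 12/5 × 28.35 g/oz ≈ 340 g
powdered sugar: 275 g × 12/5 ÷ 28.35 g/oz ≈ 23 oz

chopped pecans: 11 oz; maple syrup: 12 cup; cocoa powder: 340 g; powdered sugar: 23 oz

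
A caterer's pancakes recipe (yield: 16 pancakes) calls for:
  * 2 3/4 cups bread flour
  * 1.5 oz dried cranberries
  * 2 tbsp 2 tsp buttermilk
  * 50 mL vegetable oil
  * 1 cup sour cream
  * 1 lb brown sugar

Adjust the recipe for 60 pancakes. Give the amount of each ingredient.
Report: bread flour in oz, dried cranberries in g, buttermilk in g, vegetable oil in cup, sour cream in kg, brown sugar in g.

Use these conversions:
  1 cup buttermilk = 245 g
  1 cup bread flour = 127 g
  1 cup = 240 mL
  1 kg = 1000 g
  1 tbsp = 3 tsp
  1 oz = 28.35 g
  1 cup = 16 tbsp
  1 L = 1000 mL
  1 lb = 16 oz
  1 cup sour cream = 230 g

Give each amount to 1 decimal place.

bread flour: 46.2 oz; dried cranberries: 159.5 g; buttermilk: 153.1 g; vegetable oil: 0.8 cup; sour cream: 0.9 kg; brown sugar: 1701.0 g

Scaling factor: 60/16 = 15/4 = 3.75.
bread flour: 2.75 cup × 15/4 × 127 g/cup ÷ 28.35 g/oz ≈ 46.2 oz
dried cranberries: 1.5 oz × 15/4 × 28.35 g/oz ≈ 159.5 g
buttermilk: (2 tbsp + 2 tsp = 8/3 tbsp) × 15/4 ÷ 16 tbsp/cup × 245 g/cup ≈ 153.1 g
vegetable oil: 50 mL × 15/4 ÷ 240 mL/cup ≈ 0.8 cup
sour cream: 1 cup × 15/4 × 230 g/cup ÷ 1000 g/kg ≈ 0.9 kg
brown sugar: 1 lb × 15/4 × 16 oz/lb × 28.35 g/oz = 1701.0 g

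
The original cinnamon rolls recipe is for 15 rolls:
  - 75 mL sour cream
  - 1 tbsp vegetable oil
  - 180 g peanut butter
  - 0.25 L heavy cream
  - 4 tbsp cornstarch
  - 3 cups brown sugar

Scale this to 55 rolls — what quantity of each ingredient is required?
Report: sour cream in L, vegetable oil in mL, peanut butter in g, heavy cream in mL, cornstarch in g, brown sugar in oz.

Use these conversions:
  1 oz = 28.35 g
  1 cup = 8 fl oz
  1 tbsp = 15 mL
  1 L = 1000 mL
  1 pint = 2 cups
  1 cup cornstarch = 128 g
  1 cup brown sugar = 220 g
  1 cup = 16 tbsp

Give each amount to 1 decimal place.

Scaling factor: 55/15 = 11/3.
sour cream: 75 mL × 11/3 ÷ 1000 mL/L ≈ 0.3 L
vegetable oil: 1 tbsp × 11/3 × 15 mL/tbsp = 55.0 mL
peanut butter: 180 g × 11/3 = 660.0 g
heavy cream: 0.25 L × 11/3 × 1000 mL/L ≈ 916.7 mL
cornstarch: 4 tbsp × 11/3 ÷ 16 tbsp/cup × 128 g/cup ≈ 117.3 g
brown sugar: 3 cup × 11/3 × 220 g/cup ÷ 28.35 g/oz ≈ 85.4 oz

sour cream: 0.3 L; vegetable oil: 55.0 mL; peanut butter: 660.0 g; heavy cream: 916.7 mL; cornstarch: 117.3 g; brown sugar: 85.4 oz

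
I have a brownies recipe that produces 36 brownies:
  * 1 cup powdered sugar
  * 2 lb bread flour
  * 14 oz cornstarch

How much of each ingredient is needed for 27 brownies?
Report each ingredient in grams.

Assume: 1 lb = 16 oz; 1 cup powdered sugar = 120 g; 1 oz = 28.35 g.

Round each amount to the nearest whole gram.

Scaling factor: 27/36 = 3/4 = 0.75.
powdered sugar: 1 cup × 3/4 × 120 g/cup = 90 g
bread flour: 2 lb × 3/4 × 16 oz/lb × 28.35 g/oz ≈ 680 g
cornstarch: 14 oz × 3/4 × 28.35 g/oz ≈ 298 g

powdered sugar: 90 g; bread flour: 680 g; cornstarch: 298 g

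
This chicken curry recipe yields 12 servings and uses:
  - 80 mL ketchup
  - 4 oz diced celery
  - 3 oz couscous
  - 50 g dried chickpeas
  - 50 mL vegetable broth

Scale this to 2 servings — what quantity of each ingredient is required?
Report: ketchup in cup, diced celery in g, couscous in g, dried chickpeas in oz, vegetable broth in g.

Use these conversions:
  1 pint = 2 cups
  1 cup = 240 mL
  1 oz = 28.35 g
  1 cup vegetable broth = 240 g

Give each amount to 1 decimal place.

Scaling factor: 2/12 = 1/6.
ketchup: 80 mL × 1/6 ÷ 240 mL/cup ≈ 0.1 cup
diced celery: 4 oz × 1/6 × 28.35 g/oz = 18.9 g
couscous: 3 oz × 1/6 × 28.35 g/oz ≈ 14.2 g
dried chickpeas: 50 g × 1/6 ÷ 28.35 g/oz ≈ 0.3 oz
vegetable broth: 50 mL × 1/6 ÷ 240 mL/cup × 240 g/cup ≈ 8.3 g

ketchup: 0.1 cup; diced celery: 18.9 g; couscous: 14.2 g; dried chickpeas: 0.3 oz; vegetable broth: 8.3 g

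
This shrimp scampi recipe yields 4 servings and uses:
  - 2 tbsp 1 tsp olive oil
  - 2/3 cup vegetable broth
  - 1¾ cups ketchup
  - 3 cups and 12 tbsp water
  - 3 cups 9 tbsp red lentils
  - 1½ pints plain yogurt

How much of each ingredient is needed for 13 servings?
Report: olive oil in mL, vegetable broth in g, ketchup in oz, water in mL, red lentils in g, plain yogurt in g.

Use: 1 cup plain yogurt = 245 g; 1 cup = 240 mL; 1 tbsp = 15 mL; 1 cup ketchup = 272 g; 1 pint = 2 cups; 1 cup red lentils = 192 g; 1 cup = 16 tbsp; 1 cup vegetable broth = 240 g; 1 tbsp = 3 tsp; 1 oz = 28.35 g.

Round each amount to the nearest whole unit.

olive oil: 114 mL; vegetable broth: 520 g; ketchup: 55 oz; water: 2925 mL; red lentils: 2223 g; plain yogurt: 2389 g

Scaling factor: 13/4 = 3.25.
olive oil: (2 tbsp + 1 tsp = 7/3 tbsp) × 13/4 × 15 mL/tbsp ≈ 114 mL
vegetable broth: 2/3 cup × 13/4 × 240 g/cup = 520 g
ketchup: 1.75 cup × 13/4 × 272 g/cup ÷ 28.35 g/oz ≈ 55 oz
water: (3 cup + 12 tbsp = 3.75 cup) × 13/4 × 240 mL/cup = 2925 mL
red lentils: (3 cup + 9 tbsp = 3.5625 cup) × 13/4 × 192 g/cup = 2223 g
plain yogurt: 1.5 pint × 13/4 × 2 cup/pint × 245 g/cup ≈ 2389 g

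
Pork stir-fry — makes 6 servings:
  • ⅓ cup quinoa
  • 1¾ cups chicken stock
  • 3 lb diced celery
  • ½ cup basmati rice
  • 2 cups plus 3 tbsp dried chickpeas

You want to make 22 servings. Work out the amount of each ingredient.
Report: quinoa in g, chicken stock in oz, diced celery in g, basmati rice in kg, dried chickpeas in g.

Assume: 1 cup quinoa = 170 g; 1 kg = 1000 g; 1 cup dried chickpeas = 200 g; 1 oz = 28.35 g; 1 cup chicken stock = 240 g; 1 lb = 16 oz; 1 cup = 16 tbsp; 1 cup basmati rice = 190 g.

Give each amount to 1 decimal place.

Scaling factor: 22/6 = 11/3.
quinoa: 1/3 cup × 11/3 × 170 g/cup ≈ 207.8 g
chicken stock: 1.75 cup × 11/3 × 240 g/cup ÷ 28.35 g/oz ≈ 54.3 oz
diced celery: 3 lb × 11/3 × 16 oz/lb × 28.35 g/oz = 4989.6 g
basmati rice: 0.5 cup × 11/3 × 190 g/cup ÷ 1000 g/kg ≈ 0.3 kg
dried chickpeas: (2 cup + 3 tbsp = 2.1875 cup) × 11/3 × 200 g/cup ≈ 1604.2 g

quinoa: 207.8 g; chicken stock: 54.3 oz; diced celery: 4989.6 g; basmati rice: 0.3 kg; dried chickpeas: 1604.2 g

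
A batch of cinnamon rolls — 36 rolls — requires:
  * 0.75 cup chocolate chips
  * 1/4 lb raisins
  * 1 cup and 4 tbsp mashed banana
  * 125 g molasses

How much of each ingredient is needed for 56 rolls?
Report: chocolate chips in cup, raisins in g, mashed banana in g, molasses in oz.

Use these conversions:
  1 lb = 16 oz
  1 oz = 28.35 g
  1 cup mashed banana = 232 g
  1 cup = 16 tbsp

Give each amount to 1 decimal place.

Scaling factor: 56/36 = 14/9.
chocolate chips: 0.75 cup × 14/9 ≈ 1.2 cup
raisins: 0.25 lb × 14/9 × 16 oz/lb × 28.35 g/oz = 176.4 g
mashed banana: (1 cup + 4 tbsp = 1.25 cup) × 14/9 × 232 g/cup ≈ 451.1 g
molasses: 125 g × 14/9 ÷ 28.35 g/oz ≈ 6.9 oz

chocolate chips: 1.2 cup; raisins: 176.4 g; mashed banana: 451.1 g; molasses: 6.9 oz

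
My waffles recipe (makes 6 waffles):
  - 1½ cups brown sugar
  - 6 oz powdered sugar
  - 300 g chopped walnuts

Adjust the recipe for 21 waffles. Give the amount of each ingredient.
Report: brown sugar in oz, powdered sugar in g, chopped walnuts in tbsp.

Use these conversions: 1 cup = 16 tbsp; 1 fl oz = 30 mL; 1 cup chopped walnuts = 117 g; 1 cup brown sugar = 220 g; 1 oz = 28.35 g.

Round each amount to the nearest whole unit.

Scaling factor: 21/6 = 7/2 = 3.5.
brown sugar: 1.5 cup × 7/2 × 220 g/cup ÷ 28.35 g/oz ≈ 41 oz
powdered sugar: 6 oz × 7/2 × 28.35 g/oz ≈ 595 g
chopped walnuts: 300 g × 7/2 ÷ 117 g/cup × 16 tbsp/cup ≈ 144 tbsp

brown sugar: 41 oz; powdered sugar: 595 g; chopped walnuts: 144 tbsp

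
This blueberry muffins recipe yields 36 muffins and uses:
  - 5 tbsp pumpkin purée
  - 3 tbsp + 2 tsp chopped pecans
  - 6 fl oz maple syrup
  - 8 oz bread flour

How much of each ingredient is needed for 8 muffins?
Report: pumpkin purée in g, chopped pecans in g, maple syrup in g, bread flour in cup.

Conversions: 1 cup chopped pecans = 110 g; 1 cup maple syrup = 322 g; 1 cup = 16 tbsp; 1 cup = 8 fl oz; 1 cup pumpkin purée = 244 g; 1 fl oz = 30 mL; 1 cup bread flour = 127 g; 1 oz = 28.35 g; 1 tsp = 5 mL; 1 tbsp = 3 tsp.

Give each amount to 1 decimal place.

pumpkin purée: 16.9 g; chopped pecans: 5.6 g; maple syrup: 53.7 g; bread flour: 0.4 cup

Scaling factor: 8/36 = 2/9.
pumpkin purée: 5 tbsp × 2/9 ÷ 16 tbsp/cup × 244 g/cup ≈ 16.9 g
chopped pecans: (3 tbsp + 2 tsp = 11/3 tbsp) × 2/9 ÷ 16 tbsp/cup × 110 g/cup ≈ 5.6 g
maple syrup: 6 fl oz × 2/9 ÷ 8 fl oz/cup × 322 g/cup ≈ 53.7 g
bread flour: 8 oz × 2/9 × 28.35 g/oz ÷ 127 g/cup ≈ 0.4 cup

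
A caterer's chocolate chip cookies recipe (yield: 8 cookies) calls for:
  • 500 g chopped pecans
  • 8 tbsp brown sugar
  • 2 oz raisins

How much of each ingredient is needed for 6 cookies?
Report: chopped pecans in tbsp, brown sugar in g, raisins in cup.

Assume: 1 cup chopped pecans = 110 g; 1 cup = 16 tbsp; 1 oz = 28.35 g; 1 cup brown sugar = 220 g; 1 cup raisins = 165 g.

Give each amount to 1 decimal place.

Scaling factor: 6/8 = 3/4 = 0.75.
chopped pecans: 500 g × 3/4 ÷ 110 g/cup × 16 tbsp/cup ≈ 54.5 tbsp
brown sugar: 8 tbsp × 3/4 ÷ 16 tbsp/cup × 220 g/cup = 82.5 g
raisins: 2 oz × 3/4 × 28.35 g/oz ÷ 165 g/cup ≈ 0.3 cup

chopped pecans: 54.5 tbsp; brown sugar: 82.5 g; raisins: 0.3 cup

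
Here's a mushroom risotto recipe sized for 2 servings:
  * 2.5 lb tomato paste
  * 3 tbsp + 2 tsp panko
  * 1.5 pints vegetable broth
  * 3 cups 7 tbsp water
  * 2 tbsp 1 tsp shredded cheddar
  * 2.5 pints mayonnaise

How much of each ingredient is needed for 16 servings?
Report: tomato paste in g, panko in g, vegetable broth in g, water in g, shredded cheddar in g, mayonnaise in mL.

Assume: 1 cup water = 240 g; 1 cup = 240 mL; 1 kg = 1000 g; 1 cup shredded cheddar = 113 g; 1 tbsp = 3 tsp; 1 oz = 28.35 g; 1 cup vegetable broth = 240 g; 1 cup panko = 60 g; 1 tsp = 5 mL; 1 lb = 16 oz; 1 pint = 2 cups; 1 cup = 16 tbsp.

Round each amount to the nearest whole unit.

tomato paste: 9072 g; panko: 110 g; vegetable broth: 5760 g; water: 6600 g; shredded cheddar: 132 g; mayonnaise: 9600 mL

Scaling factor: 16/2 = 8.
tomato paste: 2.5 lb × 8 × 16 oz/lb × 28.35 g/oz = 9072 g
panko: (3 tbsp + 2 tsp = 11/3 tbsp) × 8 ÷ 16 tbsp/cup × 60 g/cup = 110 g
vegetable broth: 1.5 pint × 8 × 2 cup/pint × 240 g/cup = 5760 g
water: (3 cup + 7 tbsp = 3.4375 cup) × 8 × 240 g/cup = 6600 g
shredded cheddar: (2 tbsp + 1 tsp = 7/3 tbsp) × 8 ÷ 16 tbsp/cup × 113 g/cup ≈ 132 g
mayonnaise: 2.5 pint × 8 × 2 cup/pint × 240 mL/cup = 9600 mL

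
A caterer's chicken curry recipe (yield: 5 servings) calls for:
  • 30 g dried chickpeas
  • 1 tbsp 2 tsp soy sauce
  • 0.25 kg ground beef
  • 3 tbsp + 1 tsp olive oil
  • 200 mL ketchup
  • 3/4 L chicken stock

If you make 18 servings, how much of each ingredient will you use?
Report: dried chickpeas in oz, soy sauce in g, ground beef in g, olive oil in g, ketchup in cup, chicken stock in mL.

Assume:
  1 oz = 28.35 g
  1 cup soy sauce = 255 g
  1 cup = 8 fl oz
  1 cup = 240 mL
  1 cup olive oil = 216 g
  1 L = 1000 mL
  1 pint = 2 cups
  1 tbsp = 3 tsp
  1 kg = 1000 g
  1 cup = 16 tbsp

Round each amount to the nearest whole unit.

dried chickpeas: 4 oz; soy sauce: 96 g; ground beef: 900 g; olive oil: 162 g; ketchup: 3 cup; chicken stock: 2700 mL

Scaling factor: 18/5 = 3.6.
dried chickpeas: 30 g × 18/5 ÷ 28.35 g/oz ≈ 4 oz
soy sauce: (1 tbsp + 2 tsp = 5/3 tbsp) × 18/5 ÷ 16 tbsp/cup × 255 g/cup ≈ 96 g
ground beef: 0.25 kg × 18/5 × 1000 g/kg = 900 g
olive oil: (3 tbsp + 1 tsp = 10/3 tbsp) × 18/5 ÷ 16 tbsp/cup × 216 g/cup = 162 g
ketchup: 200 mL × 18/5 ÷ 240 mL/cup = 3 cup
chicken stock: 0.75 L × 18/5 × 1000 mL/L = 2700 mL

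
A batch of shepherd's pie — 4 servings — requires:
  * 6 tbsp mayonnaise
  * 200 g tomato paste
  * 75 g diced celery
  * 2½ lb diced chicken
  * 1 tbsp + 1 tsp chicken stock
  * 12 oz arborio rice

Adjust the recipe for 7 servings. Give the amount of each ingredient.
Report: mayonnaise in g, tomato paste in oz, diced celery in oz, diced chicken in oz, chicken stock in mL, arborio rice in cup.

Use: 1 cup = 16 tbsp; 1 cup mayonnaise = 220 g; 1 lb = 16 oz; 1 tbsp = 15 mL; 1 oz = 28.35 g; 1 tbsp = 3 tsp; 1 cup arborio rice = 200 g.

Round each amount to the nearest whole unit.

Scaling factor: 7/4 = 1.75.
mayonnaise: 6 tbsp × 7/4 ÷ 16 tbsp/cup × 220 g/cup ≈ 144 g
tomato paste: 200 g × 7/4 ÷ 28.35 g/oz ≈ 12 oz
diced celery: 75 g × 7/4 ÷ 28.35 g/oz ≈ 5 oz
diced chicken: 2.5 lb × 7/4 × 16 oz/lb = 70 oz
chicken stock: (1 tbsp + 1 tsp = 4/3 tbsp) × 7/4 × 15 mL/tbsp = 35 mL
arborio rice: 12 oz × 7/4 × 28.35 g/oz ÷ 200 g/cup ≈ 3 cup

mayonnaise: 144 g; tomato paste: 12 oz; diced celery: 5 oz; diced chicken: 70 oz; chicken stock: 35 mL; arborio rice: 3 cup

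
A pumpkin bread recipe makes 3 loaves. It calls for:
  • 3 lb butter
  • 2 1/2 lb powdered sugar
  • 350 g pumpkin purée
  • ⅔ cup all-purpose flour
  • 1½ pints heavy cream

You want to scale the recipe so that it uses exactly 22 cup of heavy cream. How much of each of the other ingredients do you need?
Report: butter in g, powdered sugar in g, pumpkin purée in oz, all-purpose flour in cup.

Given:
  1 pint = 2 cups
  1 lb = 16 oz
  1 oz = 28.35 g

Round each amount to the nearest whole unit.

The original recipe has 3 cup of heavy cream, so the scaling factor is 22 ÷ 3 = 22/3.
butter: 3 lb × 22/3 × 16 oz/lb × 28.35 g/oz ≈ 9979 g
powdered sugar: 2.5 lb × 22/3 × 16 oz/lb × 28.35 g/oz = 8316 g
pumpkin purée: 350 g × 22/3 ÷ 28.35 g/oz ≈ 91 oz
all-purpose flour: 2/3 cup × 22/3 ≈ 5 cup

butter: 9979 g; powdered sugar: 8316 g; pumpkin purée: 91 oz; all-purpose flour: 5 cup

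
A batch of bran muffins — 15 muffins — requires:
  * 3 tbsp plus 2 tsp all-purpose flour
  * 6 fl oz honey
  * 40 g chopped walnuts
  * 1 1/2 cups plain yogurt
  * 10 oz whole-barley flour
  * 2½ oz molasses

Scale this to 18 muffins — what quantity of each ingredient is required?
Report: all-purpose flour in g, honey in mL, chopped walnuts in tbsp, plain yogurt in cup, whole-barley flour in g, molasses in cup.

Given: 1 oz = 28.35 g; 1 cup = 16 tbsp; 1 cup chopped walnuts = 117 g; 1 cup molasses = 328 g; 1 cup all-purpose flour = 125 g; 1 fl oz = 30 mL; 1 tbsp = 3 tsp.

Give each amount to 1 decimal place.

Scaling factor: 18/15 = 6/5 = 1.2.
all-purpose flour: (3 tbsp + 2 tsp = 11/3 tbsp) × 6/5 ÷ 16 tbsp/cup × 125 g/cup ≈ 34.4 g
honey: 6 fl oz × 6/5 × 30 mL/fl oz = 216.0 mL
chopped walnuts: 40 g × 6/5 ÷ 117 g/cup × 16 tbsp/cup ≈ 6.6 tbsp
plain yogurt: 1.5 cup × 6/5 = 1.8 cup
whole-barley flour: 10 oz × 6/5 × 28.35 g/oz = 340.2 g
molasses: 2.5 oz × 6/5 × 28.35 g/oz ÷ 328 g/cup ≈ 0.3 cup

all-purpose flour: 34.4 g; honey: 216.0 mL; chopped walnuts: 6.6 tbsp; plain yogurt: 1.8 cup; whole-barley flour: 340.2 g; molasses: 0.3 cup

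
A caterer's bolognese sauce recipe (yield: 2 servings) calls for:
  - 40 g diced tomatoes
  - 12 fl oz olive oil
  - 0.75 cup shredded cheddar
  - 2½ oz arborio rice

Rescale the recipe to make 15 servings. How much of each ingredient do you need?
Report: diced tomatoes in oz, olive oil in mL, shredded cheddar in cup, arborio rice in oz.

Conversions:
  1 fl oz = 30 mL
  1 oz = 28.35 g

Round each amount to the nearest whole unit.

diced tomatoes: 11 oz; olive oil: 2700 mL; shredded cheddar: 6 cup; arborio rice: 19 oz

Scaling factor: 15/2 = 7.5.
diced tomatoes: 40 g × 15/2 ÷ 28.35 g/oz ≈ 11 oz
olive oil: 12 fl oz × 15/2 × 30 mL/fl oz = 2700 mL
shredded cheddar: 0.75 cup × 15/2 ≈ 6 cup
arborio rice: 2.5 oz × 15/2 ≈ 19 oz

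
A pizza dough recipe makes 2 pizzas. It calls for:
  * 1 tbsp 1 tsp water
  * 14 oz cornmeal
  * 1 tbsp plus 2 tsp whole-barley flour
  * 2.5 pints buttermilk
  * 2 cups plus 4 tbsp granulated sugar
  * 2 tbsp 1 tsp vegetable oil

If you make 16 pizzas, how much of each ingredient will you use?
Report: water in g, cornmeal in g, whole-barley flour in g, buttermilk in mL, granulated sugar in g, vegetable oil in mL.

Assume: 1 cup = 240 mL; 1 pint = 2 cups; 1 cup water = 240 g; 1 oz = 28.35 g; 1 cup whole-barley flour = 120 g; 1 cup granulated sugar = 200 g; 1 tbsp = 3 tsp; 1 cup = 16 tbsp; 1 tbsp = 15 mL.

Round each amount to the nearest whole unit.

water: 160 g; cornmeal: 3175 g; whole-barley flour: 100 g; buttermilk: 9600 mL; granulated sugar: 3600 g; vegetable oil: 280 mL

Scaling factor: 16/2 = 8.
water: (1 tbsp + 1 tsp = 4/3 tbsp) × 8 ÷ 16 tbsp/cup × 240 g/cup = 160 g
cornmeal: 14 oz × 8 × 28.35 g/oz ≈ 3175 g
whole-barley flour: (1 tbsp + 2 tsp = 5/3 tbsp) × 8 ÷ 16 tbsp/cup × 120 g/cup = 100 g
buttermilk: 2.5 pint × 8 × 2 cup/pint × 240 mL/cup = 9600 mL
granulated sugar: (2 cup + 4 tbsp = 2.25 cup) × 8 × 200 g/cup = 3600 g
vegetable oil: (2 tbsp + 1 tsp = 7/3 tbsp) × 8 × 15 mL/tbsp = 280 mL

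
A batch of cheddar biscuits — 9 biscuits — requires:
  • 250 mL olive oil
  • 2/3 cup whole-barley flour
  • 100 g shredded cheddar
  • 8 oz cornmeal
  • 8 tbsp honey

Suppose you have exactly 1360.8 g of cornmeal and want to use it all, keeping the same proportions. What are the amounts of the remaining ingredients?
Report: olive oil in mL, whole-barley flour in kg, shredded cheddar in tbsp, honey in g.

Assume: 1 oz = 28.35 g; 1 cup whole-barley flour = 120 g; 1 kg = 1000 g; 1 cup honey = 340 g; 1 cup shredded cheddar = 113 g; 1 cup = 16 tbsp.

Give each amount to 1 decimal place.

The original recipe has 226.8 g of cornmeal, so the scaling factor is 1360.8 ÷ 226.8 = 6.
olive oil: 250 mL × 6 = 1500.0 mL
whole-barley flour: 2/3 cup × 6 × 120 g/cup ÷ 1000 g/kg ≈ 0.5 kg
shredded cheddar: 100 g × 6 ÷ 113 g/cup × 16 tbsp/cup ≈ 85.0 tbsp
honey: 8 tbsp × 6 ÷ 16 tbsp/cup × 340 g/cup = 1020.0 g

olive oil: 1500.0 mL; whole-barley flour: 0.5 kg; shredded cheddar: 85.0 tbsp; honey: 1020.0 g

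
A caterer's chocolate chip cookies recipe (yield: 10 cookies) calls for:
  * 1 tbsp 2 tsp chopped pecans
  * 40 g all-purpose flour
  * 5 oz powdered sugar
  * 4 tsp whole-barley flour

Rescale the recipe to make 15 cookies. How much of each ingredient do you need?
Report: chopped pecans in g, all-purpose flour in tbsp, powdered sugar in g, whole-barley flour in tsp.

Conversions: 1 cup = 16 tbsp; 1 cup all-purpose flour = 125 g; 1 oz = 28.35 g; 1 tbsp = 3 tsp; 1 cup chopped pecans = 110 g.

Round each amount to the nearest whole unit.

Scaling factor: 15/10 = 3/2 = 1.5.
chopped pecans: (1 tbsp + 2 tsp = 5/3 tbsp) × 3/2 ÷ 16 tbsp/cup × 110 g/cup ≈ 17 g
all-purpose flour: 40 g × 3/2 ÷ 125 g/cup × 16 tbsp/cup ≈ 8 tbsp
powdered sugar: 5 oz × 3/2 × 28.35 g/oz ≈ 213 g
whole-barley flour: 4 tsp × 3/2 = 6 tsp

chopped pecans: 17 g; all-purpose flour: 8 tbsp; powdered sugar: 213 g; whole-barley flour: 6 tsp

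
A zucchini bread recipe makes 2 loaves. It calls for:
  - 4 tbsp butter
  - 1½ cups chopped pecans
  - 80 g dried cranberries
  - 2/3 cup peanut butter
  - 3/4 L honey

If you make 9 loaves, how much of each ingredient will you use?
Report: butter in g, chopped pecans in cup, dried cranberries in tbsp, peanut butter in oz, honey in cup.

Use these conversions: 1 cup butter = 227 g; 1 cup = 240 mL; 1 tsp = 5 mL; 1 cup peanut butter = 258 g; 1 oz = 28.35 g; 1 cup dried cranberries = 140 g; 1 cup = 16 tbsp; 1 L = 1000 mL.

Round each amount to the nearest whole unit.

Scaling factor: 9/2 = 4.5.
butter: 4 tbsp × 9/2 ÷ 16 tbsp/cup × 227 g/cup ≈ 255 g
chopped pecans: 1.5 cup × 9/2 ≈ 7 cup
dried cranberries: 80 g × 9/2 ÷ 140 g/cup × 16 tbsp/cup ≈ 41 tbsp
peanut butter: 2/3 cup × 9/2 × 258 g/cup ÷ 28.35 g/oz ≈ 27 oz
honey: 0.75 L × 9/2 × 1000 mL/L ÷ 240 mL/cup ≈ 14 cup

butter: 255 g; chopped pecans: 7 cup; dried cranberries: 41 tbsp; peanut butter: 27 oz; honey: 14 cup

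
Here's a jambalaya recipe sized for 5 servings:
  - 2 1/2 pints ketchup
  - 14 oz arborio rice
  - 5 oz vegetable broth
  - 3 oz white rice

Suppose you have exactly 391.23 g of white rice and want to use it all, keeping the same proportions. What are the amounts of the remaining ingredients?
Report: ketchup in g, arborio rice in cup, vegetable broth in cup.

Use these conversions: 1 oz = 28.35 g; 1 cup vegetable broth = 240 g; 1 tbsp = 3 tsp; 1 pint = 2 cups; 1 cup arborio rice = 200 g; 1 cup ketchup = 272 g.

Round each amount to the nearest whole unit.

ketchup: 6256 g; arborio rice: 9 cup; vegetable broth: 3 cup

The original recipe has 85.05 g of white rice, so the scaling factor is 391.23 ÷ 85.05 = 23/5 = 4.6.
ketchup: 2.5 pint × 23/5 × 2 cup/pint × 272 g/cup = 6256 g
arborio rice: 14 oz × 23/5 × 28.35 g/oz ÷ 200 g/cup ≈ 9 cup
vegetable broth: 5 oz × 23/5 × 28.35 g/oz ÷ 240 g/cup ≈ 3 cup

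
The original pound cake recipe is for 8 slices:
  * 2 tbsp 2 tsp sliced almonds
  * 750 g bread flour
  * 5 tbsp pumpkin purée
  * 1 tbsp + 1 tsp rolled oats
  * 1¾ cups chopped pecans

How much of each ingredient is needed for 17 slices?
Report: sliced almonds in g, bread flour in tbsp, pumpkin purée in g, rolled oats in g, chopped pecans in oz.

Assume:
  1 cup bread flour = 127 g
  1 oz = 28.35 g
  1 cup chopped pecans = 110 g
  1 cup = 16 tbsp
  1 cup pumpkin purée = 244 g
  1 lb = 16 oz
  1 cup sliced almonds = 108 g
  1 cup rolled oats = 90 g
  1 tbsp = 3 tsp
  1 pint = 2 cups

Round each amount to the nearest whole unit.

sliced almonds: 38 g; bread flour: 201 tbsp; pumpkin purée: 162 g; rolled oats: 16 g; chopped pecans: 14 oz

Scaling factor: 17/8 = 2.125.
sliced almonds: (2 tbsp + 2 tsp = 8/3 tbsp) × 17/8 ÷ 16 tbsp/cup × 108 g/cup ≈ 38 g
bread flour: 750 g × 17/8 ÷ 127 g/cup × 16 tbsp/cup ≈ 201 tbsp
pumpkin purée: 5 tbsp × 17/8 ÷ 16 tbsp/cup × 244 g/cup ≈ 162 g
rolled oats: (1 tbsp + 1 tsp = 4/3 tbsp) × 17/8 ÷ 16 tbsp/cup × 90 g/cup ≈ 16 g
chopped pecans: 1.75 cup × 17/8 × 110 g/cup ÷ 28.35 g/oz ≈ 14 oz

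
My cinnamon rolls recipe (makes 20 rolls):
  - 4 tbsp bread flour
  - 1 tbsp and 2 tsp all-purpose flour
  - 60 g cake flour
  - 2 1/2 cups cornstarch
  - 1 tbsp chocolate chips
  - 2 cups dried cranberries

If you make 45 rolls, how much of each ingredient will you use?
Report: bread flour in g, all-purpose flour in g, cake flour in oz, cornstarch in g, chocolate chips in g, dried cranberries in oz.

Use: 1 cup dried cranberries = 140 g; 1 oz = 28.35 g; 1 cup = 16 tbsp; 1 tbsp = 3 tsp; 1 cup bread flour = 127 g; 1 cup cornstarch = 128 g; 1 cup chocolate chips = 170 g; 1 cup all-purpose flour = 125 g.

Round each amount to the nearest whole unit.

bread flour: 71 g; all-purpose flour: 29 g; cake flour: 5 oz; cornstarch: 720 g; chocolate chips: 24 g; dried cranberries: 22 oz

Scaling factor: 45/20 = 9/4 = 2.25.
bread flour: 4 tbsp × 9/4 ÷ 16 tbsp/cup × 127 g/cup ≈ 71 g
all-purpose flour: (1 tbsp + 2 tsp = 5/3 tbsp) × 9/4 ÷ 16 tbsp/cup × 125 g/cup ≈ 29 g
cake flour: 60 g × 9/4 ÷ 28.35 g/oz ≈ 5 oz
cornstarch: 2.5 cup × 9/4 × 128 g/cup = 720 g
chocolate chips: 1 tbsp × 9/4 ÷ 16 tbsp/cup × 170 g/cup ≈ 24 g
dried cranberries: 2 cup × 9/4 × 140 g/cup ÷ 28.35 g/oz ≈ 22 oz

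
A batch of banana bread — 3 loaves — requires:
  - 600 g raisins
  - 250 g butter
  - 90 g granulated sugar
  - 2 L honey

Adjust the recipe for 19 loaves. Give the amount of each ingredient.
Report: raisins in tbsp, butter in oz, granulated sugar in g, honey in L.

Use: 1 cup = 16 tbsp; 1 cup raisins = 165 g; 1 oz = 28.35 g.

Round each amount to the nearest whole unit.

Scaling factor: 19/3.
raisins: 600 g × 19/3 ÷ 165 g/cup × 16 tbsp/cup ≈ 368 tbsp
butter: 250 g × 19/3 ÷ 28.35 g/oz ≈ 56 oz
granulated sugar: 90 g × 19/3 = 570 g
honey: 2 L × 19/3 ≈ 13 L

raisins: 368 tbsp; butter: 56 oz; granulated sugar: 570 g; honey: 13 L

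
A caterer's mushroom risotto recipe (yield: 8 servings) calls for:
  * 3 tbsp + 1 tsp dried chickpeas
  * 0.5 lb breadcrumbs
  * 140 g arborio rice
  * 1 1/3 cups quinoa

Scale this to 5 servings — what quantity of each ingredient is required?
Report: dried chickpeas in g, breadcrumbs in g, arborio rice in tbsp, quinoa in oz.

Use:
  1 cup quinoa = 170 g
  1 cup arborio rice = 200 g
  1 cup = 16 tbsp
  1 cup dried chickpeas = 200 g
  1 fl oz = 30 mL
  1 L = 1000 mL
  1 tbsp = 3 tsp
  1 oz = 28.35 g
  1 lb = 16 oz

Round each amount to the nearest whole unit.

dried chickpeas: 26 g; breadcrumbs: 142 g; arborio rice: 7 tbsp; quinoa: 5 oz

Scaling factor: 5/8 = 0.625.
dried chickpeas: (3 tbsp + 1 tsp = 10/3 tbsp) × 5/8 ÷ 16 tbsp/cup × 200 g/cup ≈ 26 g
breadcrumbs: 0.5 lb × 5/8 × 16 oz/lb × 28.35 g/oz ≈ 142 g
arborio rice: 140 g × 5/8 ÷ 200 g/cup × 16 tbsp/cup = 7 tbsp
quinoa: 4/3 cup × 5/8 × 170 g/cup ÷ 28.35 g/oz ≈ 5 oz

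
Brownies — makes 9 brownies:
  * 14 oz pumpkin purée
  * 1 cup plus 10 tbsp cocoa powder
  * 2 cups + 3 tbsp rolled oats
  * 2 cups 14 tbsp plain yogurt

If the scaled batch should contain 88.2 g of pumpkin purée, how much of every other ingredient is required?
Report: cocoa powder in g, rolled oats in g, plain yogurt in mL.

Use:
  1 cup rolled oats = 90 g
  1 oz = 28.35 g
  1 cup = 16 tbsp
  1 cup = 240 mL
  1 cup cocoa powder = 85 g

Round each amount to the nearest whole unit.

The original recipe has 396.9 g of pumpkin purée, so the scaling factor is 88.2 ÷ 396.9 = 2/9.
cocoa powder: (1 cup + 10 tbsp = 1.625 cup) × 2/9 × 85 g/cup ≈ 31 g
rolled oats: (2 cup + 3 tbsp = 2.1875 cup) × 2/9 × 90 g/cup ≈ 44 g
plain yogurt: (2 cup + 14 tbsp = 2.875 cup) × 2/9 × 240 mL/cup ≈ 153 mL

cocoa powder: 31 g; rolled oats: 44 g; plain yogurt: 153 mL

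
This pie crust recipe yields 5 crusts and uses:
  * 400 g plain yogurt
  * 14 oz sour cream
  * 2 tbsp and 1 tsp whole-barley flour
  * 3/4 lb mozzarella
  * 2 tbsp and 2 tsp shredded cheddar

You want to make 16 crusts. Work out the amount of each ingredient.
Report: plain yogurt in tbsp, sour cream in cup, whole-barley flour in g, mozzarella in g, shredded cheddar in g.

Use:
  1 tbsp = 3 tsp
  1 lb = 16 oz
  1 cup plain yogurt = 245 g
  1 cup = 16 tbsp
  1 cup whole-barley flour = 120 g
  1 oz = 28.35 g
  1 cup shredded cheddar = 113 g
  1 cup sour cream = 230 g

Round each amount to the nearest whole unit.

plain yogurt: 84 tbsp; sour cream: 6 cup; whole-barley flour: 56 g; mozzarella: 1089 g; shredded cheddar: 60 g

Scaling factor: 16/5 = 3.2.
plain yogurt: 400 g × 16/5 ÷ 245 g/cup × 16 tbsp/cup ≈ 84 tbsp
sour cream: 14 oz × 16/5 × 28.35 g/oz ÷ 230 g/cup ≈ 6 cup
whole-barley flour: (2 tbsp + 1 tsp = 7/3 tbsp) × 16/5 ÷ 16 tbsp/cup × 120 g/cup = 56 g
mozzarella: 0.75 lb × 16/5 × 16 oz/lb × 28.35 g/oz ≈ 1089 g
shredded cheddar: (2 tbsp + 2 tsp = 8/3 tbsp) × 16/5 ÷ 16 tbsp/cup × 113 g/cup ≈ 60 g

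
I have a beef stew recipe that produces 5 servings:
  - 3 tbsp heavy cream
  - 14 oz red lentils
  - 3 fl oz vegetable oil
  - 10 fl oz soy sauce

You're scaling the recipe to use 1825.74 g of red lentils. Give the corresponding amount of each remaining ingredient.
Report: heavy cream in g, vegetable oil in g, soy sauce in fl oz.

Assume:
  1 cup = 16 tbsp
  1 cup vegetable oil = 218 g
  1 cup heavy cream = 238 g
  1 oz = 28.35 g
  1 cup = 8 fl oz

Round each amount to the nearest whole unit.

The original recipe has 396.9 g of red lentils, so the scaling factor is 1825.74 ÷ 396.9 = 23/5 = 4.6.
heavy cream: 3 tbsp × 23/5 ÷ 16 tbsp/cup × 238 g/cup ≈ 205 g
vegetable oil: 3 fl oz × 23/5 ÷ 8 fl oz/cup × 218 g/cup ≈ 376 g
soy sauce: 10 fl oz × 23/5 = 46 fl oz

heavy cream: 205 g; vegetable oil: 376 g; soy sauce: 46 fl oz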